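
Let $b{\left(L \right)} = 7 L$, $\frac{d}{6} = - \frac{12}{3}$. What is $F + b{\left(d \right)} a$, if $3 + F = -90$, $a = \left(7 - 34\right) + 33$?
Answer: $-1101$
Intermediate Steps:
$a = 6$ ($a = \left(7 - 34\right) + 33 = -27 + 33 = 6$)
$d = -24$ ($d = 6 \left(- \frac{12}{3}\right) = 6 \left(\left(-12\right) \frac{1}{3}\right) = 6 \left(-4\right) = -24$)
$F = -93$ ($F = -3 - 90 = -93$)
$F + b{\left(d \right)} a = -93 + 7 \left(-24\right) 6 = -93 - 1008 = -1101$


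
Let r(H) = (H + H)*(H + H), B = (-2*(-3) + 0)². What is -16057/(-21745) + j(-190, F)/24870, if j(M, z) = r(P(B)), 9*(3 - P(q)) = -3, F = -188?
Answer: 360273631/486718335 ≈ 0.74021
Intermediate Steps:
B = 36 (B = (6 + 0)² = 6² = 36)
P(q) = 10/3 (P(q) = 3 - ⅑*(-3) = 3 + ⅓ = 10/3)
r(H) = 4*H² (r(H) = (2*H)*(2*H) = 4*H²)
j(M, z) = 400/9 (j(M, z) = 4*(10/3)² = 4*(100/9) = 400/9)
-16057/(-21745) + j(-190, F)/24870 = -16057/(-21745) + (400/9)/24870 = -16057*(-1/21745) + (400/9)*(1/24870) = 16057/21745 + 40/22383 = 360273631/486718335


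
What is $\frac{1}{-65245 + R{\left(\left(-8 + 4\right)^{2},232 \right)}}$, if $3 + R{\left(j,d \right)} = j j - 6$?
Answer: $- \frac{1}{64998} \approx -1.5385 \cdot 10^{-5}$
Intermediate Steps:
$R{\left(j,d \right)} = -9 + j^{2}$ ($R{\left(j,d \right)} = -3 + \left(j j - 6\right) = -3 + \left(j^{2} - 6\right) = -3 + \left(-6 + j^{2}\right) = -9 + j^{2}$)
$\frac{1}{-65245 + R{\left(\left(-8 + 4\right)^{2},232 \right)}} = \frac{1}{-65245 - \left(9 - \left(\left(-8 + 4\right)^{2}\right)^{2}\right)} = \frac{1}{-65245 - \left(9 - \left(\left(-4\right)^{2}\right)^{2}\right)} = \frac{1}{-65245 - \left(9 - 16^{2}\right)} = \frac{1}{-65245 + \left(-9 + 256\right)} = \frac{1}{-65245 + 247} = \frac{1}{-64998} = - \frac{1}{64998}$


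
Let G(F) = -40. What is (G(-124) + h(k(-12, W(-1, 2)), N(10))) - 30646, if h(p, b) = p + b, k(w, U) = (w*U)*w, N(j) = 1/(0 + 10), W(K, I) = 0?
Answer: -306859/10 ≈ -30686.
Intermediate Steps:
N(j) = ⅒ (N(j) = 1/10 = ⅒)
k(w, U) = U*w² (k(w, U) = (U*w)*w = U*w²)
h(p, b) = b + p
(G(-124) + h(k(-12, W(-1, 2)), N(10))) - 30646 = (-40 + (⅒ + 0*(-12)²)) - 30646 = (-40 + (⅒ + 0*144)) - 30646 = (-40 + (⅒ + 0)) - 30646 = (-40 + ⅒) - 30646 = -399/10 - 30646 = -306859/10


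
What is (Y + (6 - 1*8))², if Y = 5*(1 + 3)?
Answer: 324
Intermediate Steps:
Y = 20 (Y = 5*4 = 20)
(Y + (6 - 1*8))² = (20 + (6 - 1*8))² = (20 + (6 - 8))² = (20 - 2)² = 18² = 324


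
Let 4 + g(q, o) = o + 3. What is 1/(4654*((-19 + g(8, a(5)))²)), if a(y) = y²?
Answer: 1/116350 ≈ 8.5948e-6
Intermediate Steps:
g(q, o) = -1 + o (g(q, o) = -4 + (o + 3) = -4 + (3 + o) = -1 + o)
1/(4654*((-19 + g(8, a(5)))²)) = 1/(4654*((-19 + (-1 + 5²))²)) = 1/(4654*((-19 + (-1 + 25))²)) = 1/(4654*((-19 + 24)²)) = 1/(4654*(5²)) = (1/4654)/25 = (1/4654)*(1/25) = 1/116350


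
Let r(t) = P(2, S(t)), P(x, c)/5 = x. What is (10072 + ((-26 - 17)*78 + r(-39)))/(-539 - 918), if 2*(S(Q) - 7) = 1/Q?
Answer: -6728/1457 ≈ -4.6177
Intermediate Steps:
S(Q) = 7 + 1/(2*Q) (S(Q) = 7 + (1/Q)/2 = 7 + 1/(2*Q))
P(x, c) = 5*x
r(t) = 10 (r(t) = 5*2 = 10)
(10072 + ((-26 - 17)*78 + r(-39)))/(-539 - 918) = (10072 + ((-26 - 17)*78 + 10))/(-539 - 918) = (10072 + (-43*78 + 10))/(-1457) = (10072 + (-3354 + 10))*(-1/1457) = (10072 - 3344)*(-1/1457) = 6728*(-1/1457) = -6728/1457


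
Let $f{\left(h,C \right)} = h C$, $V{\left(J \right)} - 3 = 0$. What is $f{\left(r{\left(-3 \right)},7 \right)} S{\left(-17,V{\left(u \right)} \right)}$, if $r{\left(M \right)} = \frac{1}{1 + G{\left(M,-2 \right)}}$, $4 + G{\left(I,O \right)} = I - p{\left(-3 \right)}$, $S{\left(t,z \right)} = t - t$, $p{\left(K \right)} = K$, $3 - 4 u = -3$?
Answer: $0$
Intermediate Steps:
$u = \frac{3}{2}$ ($u = \frac{3}{4} - - \frac{3}{4} = \frac{3}{4} + \frac{3}{4} = \frac{3}{2} \approx 1.5$)
$V{\left(J \right)} = 3$ ($V{\left(J \right)} = 3 + 0 = 3$)
$S{\left(t,z \right)} = 0$
$G{\left(I,O \right)} = -1 + I$ ($G{\left(I,O \right)} = -4 + \left(I - -3\right) = -4 + \left(I + 3\right) = -4 + \left(3 + I\right) = -1 + I$)
$r{\left(M \right)} = \frac{1}{M}$ ($r{\left(M \right)} = \frac{1}{1 + \left(-1 + M\right)} = \frac{1}{M}$)
$f{\left(h,C \right)} = C h$
$f{\left(r{\left(-3 \right)},7 \right)} S{\left(-17,V{\left(u \right)} \right)} = \frac{7}{-3} \cdot 0 = 7 \left(- \frac{1}{3}\right) 0 = \left(- \frac{7}{3}\right) 0 = 0$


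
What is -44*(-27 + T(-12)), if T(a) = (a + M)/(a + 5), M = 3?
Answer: 7920/7 ≈ 1131.4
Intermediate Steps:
T(a) = (3 + a)/(5 + a) (T(a) = (a + 3)/(a + 5) = (3 + a)/(5 + a))
-44*(-27 + T(-12)) = -44*(-27 + (3 - 12)/(5 - 12)) = -44*(-27 - 9/(-7)) = -44*(-27 - ⅐*(-9)) = -44*(-27 + 9/7) = -44*(-180/7) = 7920/7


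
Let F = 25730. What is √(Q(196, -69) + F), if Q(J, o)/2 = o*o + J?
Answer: 2*√8911 ≈ 188.80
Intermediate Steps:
Q(J, o) = 2*J + 2*o² (Q(J, o) = 2*(o*o + J) = 2*(o² + J) = 2*(J + o²) = 2*J + 2*o²)
√(Q(196, -69) + F) = √((2*196 + 2*(-69)²) + 25730) = √((392 + 2*4761) + 25730) = √((392 + 9522) + 25730) = √(9914 + 25730) = √35644 = 2*√8911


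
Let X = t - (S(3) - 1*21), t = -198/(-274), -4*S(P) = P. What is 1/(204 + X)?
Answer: 548/124107 ≈ 0.0044155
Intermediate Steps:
S(P) = -P/4
t = 99/137 (t = -198*(-1/274) = 99/137 ≈ 0.72263)
X = 12315/548 (X = 99/137 - (-1/4*3 - 1*21) = 99/137 - (-3/4 - 21) = 99/137 - 1*(-87/4) = 99/137 + 87/4 = 12315/548 ≈ 22.473)
1/(204 + X) = 1/(204 + 12315/548) = 1/(124107/548) = 548/124107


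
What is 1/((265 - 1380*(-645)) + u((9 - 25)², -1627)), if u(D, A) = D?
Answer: 1/890621 ≈ 1.1228e-6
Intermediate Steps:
1/((265 - 1380*(-645)) + u((9 - 25)², -1627)) = 1/((265 - 1380*(-645)) + (9 - 25)²) = 1/((265 + 890100) + (-16)²) = 1/(890365 + 256) = 1/890621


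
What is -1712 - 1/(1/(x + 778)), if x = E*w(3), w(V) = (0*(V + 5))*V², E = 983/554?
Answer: -2490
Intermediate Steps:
E = 983/554 (E = 983*(1/554) = 983/554 ≈ 1.7744)
w(V) = 0 (w(V) = (0*(5 + V))*V² = 0*V² = 0)
x = 0 (x = (983/554)*0 = 0)
-1712 - 1/(1/(x + 778)) = -1712 - 1/(1/(0 + 778)) = -1712 - 1/(1/778) = -1712 - 1/1/778 = -1712 - 1*778 = -1712 - 778 = -2490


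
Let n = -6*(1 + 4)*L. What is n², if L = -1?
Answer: 900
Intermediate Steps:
n = 30 (n = -6*(1 + 4)*(-1) = -30*(-1) = -6*(-5) = 30)
n² = 30² = 900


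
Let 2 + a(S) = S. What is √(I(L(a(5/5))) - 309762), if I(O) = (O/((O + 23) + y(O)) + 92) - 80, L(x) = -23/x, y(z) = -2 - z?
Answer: I*√136599267/21 ≈ 556.55*I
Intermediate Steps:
a(S) = -2 + S
I(O) = 12 + O/21 (I(O) = (O/((O + 23) + (-2 - O)) + 92) - 80 = (O/((23 + O) + (-2 - O)) + 92) - 80 = (O/21 + 92) - 80 = (92 + O/21) - 80 = 12 + O/21)
√(I(L(a(5/5))) - 309762) = √((12 + (-23/(-2 + 5/5))/21) - 309762) = √((12 + (-23/(-2 + 5*(⅕)))/21) - 309762) = √((12 + (-23/(-2 + 1))/21) - 309762) = √((12 + (-23/(-1))/21) - 309762) = √((12 + (-23*(-1))/21) - 309762) = √((12 + (1/21)*23) - 309762) = √((12 + 23/21) - 309762) = √(275/21 - 309762) = √(-6504727/21) = I*√136599267/21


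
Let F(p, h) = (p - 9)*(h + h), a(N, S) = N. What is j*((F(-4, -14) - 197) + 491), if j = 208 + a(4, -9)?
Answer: 139496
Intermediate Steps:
F(p, h) = 2*h*(-9 + p) (F(p, h) = (-9 + p)*(2*h) = 2*h*(-9 + p))
j = 212 (j = 208 + 4 = 212)
j*((F(-4, -14) - 197) + 491) = 212*((2*(-14)*(-9 - 4) - 197) + 491) = 212*((2*(-14)*(-13) - 197) + 491) = 212*((364 - 197) + 491) = 212*(167 + 491) = 212*658 = 139496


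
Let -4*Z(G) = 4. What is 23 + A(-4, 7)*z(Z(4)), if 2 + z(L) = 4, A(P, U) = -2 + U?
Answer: 33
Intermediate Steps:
Z(G) = -1 (Z(G) = -¼*4 = -1)
z(L) = 2 (z(L) = -2 + 4 = 2)
23 + A(-4, 7)*z(Z(4)) = 23 + (-2 + 7)*2 = 23 + 5*2 = 23 + 10 = 33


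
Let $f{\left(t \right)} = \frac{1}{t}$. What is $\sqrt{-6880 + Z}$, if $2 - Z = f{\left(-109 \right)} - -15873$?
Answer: $\frac{i \sqrt{270304522}}{109} \approx 150.83 i$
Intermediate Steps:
$Z = - \frac{1729938}{109}$ ($Z = 2 - \left(\frac{1}{-109} - -15873\right) = 2 - \left(- \frac{1}{109} + 15873\right) = 2 - \frac{1730156}{109} = - \frac{1729938}{109} \approx -15871.0$)
$\sqrt{-6880 + Z} = \sqrt{-6880 - \frac{1729938}{109}} = \sqrt{- \frac{2479858}{109}} = \frac{i \sqrt{270304522}}{109}$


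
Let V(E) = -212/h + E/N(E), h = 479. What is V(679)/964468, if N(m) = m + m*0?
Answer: 267/461980172 ≈ 5.7795e-7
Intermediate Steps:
N(m) = m (N(m) = m + 0 = m)
V(E) = 267/479 (V(E) = -212/479 + E/E = -212*1/479 + 1 = -212/479 + 1 = 267/479)
V(679)/964468 = (267/479)/964468 = (267/479)*(1/964468) = 267/461980172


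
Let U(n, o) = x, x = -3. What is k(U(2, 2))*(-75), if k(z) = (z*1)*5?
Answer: 1125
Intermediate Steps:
U(n, o) = -3
k(z) = 5*z (k(z) = z*5 = 5*z)
k(U(2, 2))*(-75) = (5*(-3))*(-75) = -15*(-75) = 1125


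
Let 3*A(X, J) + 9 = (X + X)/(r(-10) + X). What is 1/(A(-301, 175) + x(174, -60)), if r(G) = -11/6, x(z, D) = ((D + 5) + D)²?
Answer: 1817/24025578 ≈ 7.5628e-5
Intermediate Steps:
x(z, D) = (5 + 2*D)² (x(z, D) = ((5 + D) + D)² = (5 + 2*D)²)
r(G) = -11/6 (r(G) = -11*⅙ = -11/6)
A(X, J) = -3 + 2*X/(3*(-11/6 + X)) (A(X, J) = -3 + ((X + X)/(-11/6 + X))/3 = -3 + ((2*X)/(-11/6 + X))/3 = -3 + (2*X/(-11/6 + X))/3 = -3 + 2*X/(3*(-11/6 + X)))
1/(A(-301, 175) + x(174, -60)) = 1/((33 - 14*(-301))/(-11 + 6*(-301)) + (5 + 2*(-60))²) = 1/((33 + 4214)/(-11 - 1806) + (5 - 120)²) = 1/(4247/(-1817) + (-115)²) = 1/(-1/1817*4247 + 13225) = 1/(-4247/1817 + 13225) = 1/(24025578/1817) = 1817/24025578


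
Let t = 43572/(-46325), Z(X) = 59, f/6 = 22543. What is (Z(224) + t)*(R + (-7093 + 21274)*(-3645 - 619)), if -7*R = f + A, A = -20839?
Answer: -162678296347703/46325 ≈ -3.5117e+9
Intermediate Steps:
f = 135258 (f = 6*22543 = 135258)
t = -43572/46325 (t = 43572*(-1/46325) = -43572/46325 ≈ -0.94057)
R = -114419/7 (R = -(135258 - 20839)/7 = -⅐*114419 = -114419/7 ≈ -16346.)
(Z(224) + t)*(R + (-7093 + 21274)*(-3645 - 619)) = (59 - 43572/46325)*(-114419/7 + (-7093 + 21274)*(-3645 - 619)) = 2689603*(-114419/7 + 14181*(-4264))/46325 = 2689603*(-114419/7 - 60467784)/46325 = (2689603/46325)*(-423388907/7) = -162678296347703/46325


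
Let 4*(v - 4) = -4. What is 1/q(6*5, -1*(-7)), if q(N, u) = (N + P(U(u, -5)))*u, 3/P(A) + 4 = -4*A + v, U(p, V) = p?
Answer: 29/6069 ≈ 0.0047784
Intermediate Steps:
v = 3 (v = 4 + (¼)*(-4) = 4 - 1 = 3)
P(A) = 3/(-1 - 4*A) (P(A) = 3/(-4 + (-4*A + 3)) = 3/(-4 + (3 - 4*A)) = 3/(-1 - 4*A))
q(N, u) = u*(N - 3/(1 + 4*u)) (q(N, u) = (N - 3/(1 + 4*u))*u = u*(N - 3/(1 + 4*u)))
1/q(6*5, -1*(-7)) = 1/((-1*(-7))*(-3 + (6*5)*(1 + 4*(-1*(-7))))/(1 + 4*(-1*(-7)))) = 1/(7*(-3 + 30*(1 + 4*7))/(1 + 4*7)) = 1/(7*(-3 + 30*(1 + 28))/(1 + 28)) = 1/(7*(-3 + 30*29)/29) = 1/(7*(1/29)*(-3 + 870)) = 1/(7*(1/29)*867) = 1/(6069/29) = 29/6069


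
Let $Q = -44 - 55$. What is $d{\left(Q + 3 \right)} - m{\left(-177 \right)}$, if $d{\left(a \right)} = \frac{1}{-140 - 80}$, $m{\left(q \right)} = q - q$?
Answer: $- \frac{1}{220} \approx -0.0045455$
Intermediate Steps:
$m{\left(q \right)} = 0$
$Q = -99$
$d{\left(a \right)} = - \frac{1}{220}$ ($d{\left(a \right)} = \frac{1}{-220} = - \frac{1}{220}$)
$d{\left(Q + 3 \right)} - m{\left(-177 \right)} = - \frac{1}{220} - 0 = - \frac{1}{220} + 0 = - \frac{1}{220}$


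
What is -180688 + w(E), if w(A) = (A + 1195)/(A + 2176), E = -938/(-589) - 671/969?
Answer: -621868204434/3441679 ≈ -1.8069e+5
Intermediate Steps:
E = 1423/1581 (E = -938*(-1/589) - 671*1/969 = 938/589 - 671/969 = 1423/1581 ≈ 0.90006)
w(A) = (1195 + A)/(2176 + A)
-180688 + w(E) = -180688 + (1195 + 1423/1581)/(2176 + 1423/1581) = -180688 + (1890718/1581)/(3441679/1581) = -180688 + (1581/3441679)*(1890718/1581) = -180688 + 1890718/3441679 = -621868204434/3441679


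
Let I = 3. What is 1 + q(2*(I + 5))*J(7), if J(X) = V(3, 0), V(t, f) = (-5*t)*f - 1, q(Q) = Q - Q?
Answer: 1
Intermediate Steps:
q(Q) = 0
V(t, f) = -1 - 5*f*t (V(t, f) = -5*f*t - 1 = -1 - 5*f*t)
J(X) = -1 (J(X) = -1 - 5*0*3 = -1 + 0 = -1)
1 + q(2*(I + 5))*J(7) = 1 + 0*(-1) = 1 + 0 = 1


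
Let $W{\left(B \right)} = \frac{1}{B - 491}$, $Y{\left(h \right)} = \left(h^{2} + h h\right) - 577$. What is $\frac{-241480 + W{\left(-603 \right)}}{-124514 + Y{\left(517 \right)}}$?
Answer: $- \frac{264179121}{447978778} \approx -0.58971$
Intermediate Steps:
$Y{\left(h \right)} = -577 + 2 h^{2}$ ($Y{\left(h \right)} = \left(h^{2} + h^{2}\right) - 577 = 2 h^{2} - 577 = -577 + 2 h^{2}$)
$W{\left(B \right)} = \frac{1}{-491 + B}$
$\frac{-241480 + W{\left(-603 \right)}}{-124514 + Y{\left(517 \right)}} = \frac{-241480 + \frac{1}{-491 - 603}}{-124514 - \left(577 - 2 \cdot 517^{2}\right)} = \frac{-241480 + \frac{1}{-1094}}{-124514 + \left(-577 + 2 \cdot 267289\right)} = \frac{-241480 - \frac{1}{1094}}{-124514 + \left(-577 + 534578\right)} = - \frac{264179121}{1094 \left(-124514 + 534001\right)} = - \frac{264179121}{1094 \cdot 409487} = \left(- \frac{264179121}{1094}\right) \frac{1}{409487} = - \frac{264179121}{447978778}$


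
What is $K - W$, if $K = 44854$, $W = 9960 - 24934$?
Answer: $59828$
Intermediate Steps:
$W = -14974$
$K - W = 44854 - -14974 = 44854 + 14974 = 59828$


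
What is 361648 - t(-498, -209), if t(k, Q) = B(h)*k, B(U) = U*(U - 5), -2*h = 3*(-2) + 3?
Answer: 718067/2 ≈ 3.5903e+5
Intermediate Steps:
h = 3/2 (h = -(3*(-2) + 3)/2 = -(-6 + 3)/2 = -½*(-3) = 3/2 ≈ 1.5000)
B(U) = U*(-5 + U)
t(k, Q) = -21*k/4 (t(k, Q) = (3*(-5 + 3/2)/2)*k = ((3/2)*(-7/2))*k = -21*k/4)
361648 - t(-498, -209) = 361648 - (-21)*(-498)/4 = 361648 - 1*5229/2 = 361648 - 5229/2 = 718067/2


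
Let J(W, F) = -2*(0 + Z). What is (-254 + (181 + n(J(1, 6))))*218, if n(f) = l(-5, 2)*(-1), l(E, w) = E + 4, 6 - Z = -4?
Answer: -15696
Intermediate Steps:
Z = 10 (Z = 6 - 1*(-4) = 6 + 4 = 10)
l(E, w) = 4 + E
J(W, F) = -20 (J(W, F) = -2*(0 + 10) = -2*10 = -20)
n(f) = 1 (n(f) = (4 - 5)*(-1) = -1*(-1) = 1)
(-254 + (181 + n(J(1, 6))))*218 = (-254 + (181 + 1))*218 = (-254 + 182)*218 = -72*218 = -15696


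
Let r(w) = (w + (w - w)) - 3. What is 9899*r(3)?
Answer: 0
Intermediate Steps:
r(w) = -3 + w (r(w) = (w + 0) - 3 = w - 3 = -3 + w)
9899*r(3) = 9899*(-3 + 3) = 9899*0 = 0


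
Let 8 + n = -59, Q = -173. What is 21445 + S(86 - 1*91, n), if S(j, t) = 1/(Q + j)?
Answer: 3817209/178 ≈ 21445.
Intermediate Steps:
n = -67 (n = -8 - 59 = -67)
S(j, t) = 1/(-173 + j)
21445 + S(86 - 1*91, n) = 21445 + 1/(-173 + (86 - 1*91)) = 21445 + 1/(-173 + (86 - 91)) = 21445 + 1/(-173 - 5) = 21445 + 1/(-178) = 21445 - 1/178 = 3817209/178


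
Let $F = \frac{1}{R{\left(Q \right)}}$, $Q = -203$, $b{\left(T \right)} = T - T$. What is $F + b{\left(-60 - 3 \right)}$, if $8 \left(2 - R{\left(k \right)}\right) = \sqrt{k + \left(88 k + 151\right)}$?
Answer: $\frac{32}{4543} + \frac{4 i \sqrt{4479}}{4543} \approx 0.0070438 + 0.058926 i$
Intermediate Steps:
$b{\left(T \right)} = 0$
$R{\left(k \right)} = 2 - \frac{\sqrt{151 + 89 k}}{8}$ ($R{\left(k \right)} = 2 - \frac{\sqrt{k + \left(88 k + 151\right)}}{8} = 2 - \frac{\sqrt{k + \left(151 + 88 k\right)}}{8} = 2 - \frac{\sqrt{151 + 89 k}}{8}$)
$F = \frac{1}{2 - \frac{i \sqrt{4479}}{4}}$ ($F = \frac{1}{2 - \frac{\sqrt{151 + 89 \left(-203\right)}}{8}} = \frac{1}{2 - \frac{\sqrt{151 - 18067}}{8}} = \frac{1}{2 - \frac{\sqrt{-17916}}{8}} = \frac{1}{2 - \frac{2 i \sqrt{4479}}{8}} = \frac{1}{2 - \frac{i \sqrt{4479}}{4}} \approx 0.0070438 + 0.058926 i$)
$F + b{\left(-60 - 3 \right)} = \left(\frac{32}{4543} + \frac{4 i \sqrt{4479}}{4543}\right) + 0 = \frac{32}{4543} + \frac{4 i \sqrt{4479}}{4543}$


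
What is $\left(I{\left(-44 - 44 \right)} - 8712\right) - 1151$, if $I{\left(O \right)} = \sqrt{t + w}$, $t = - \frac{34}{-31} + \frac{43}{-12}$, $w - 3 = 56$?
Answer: $-9863 + \frac{\sqrt{1955139}}{186} \approx -9855.5$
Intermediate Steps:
$w = 59$ ($w = 3 + 56 = 59$)
$t = - \frac{925}{372}$ ($t = \left(-34\right) \left(- \frac{1}{31}\right) + 43 \left(- \frac{1}{12}\right) = \frac{34}{31} - \frac{43}{12} = - \frac{925}{372} \approx -2.4866$)
$I{\left(O \right)} = \frac{\sqrt{1955139}}{186}$ ($I{\left(O \right)} = \sqrt{- \frac{925}{372} + 59} = \sqrt{\frac{21023}{372}} = \frac{\sqrt{1955139}}{186}$)
$\left(I{\left(-44 - 44 \right)} - 8712\right) - 1151 = \left(\frac{\sqrt{1955139}}{186} - 8712\right) - 1151 = \left(-8712 + \frac{\sqrt{1955139}}{186}\right) - 1151 = -9863 + \frac{\sqrt{1955139}}{186}$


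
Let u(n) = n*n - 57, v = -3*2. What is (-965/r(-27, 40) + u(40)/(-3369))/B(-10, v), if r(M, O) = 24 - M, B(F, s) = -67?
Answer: 1109926/3837291 ≈ 0.28925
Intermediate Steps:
v = -6
u(n) = -57 + n² (u(n) = n² - 57 = -57 + n²)
(-965/r(-27, 40) + u(40)/(-3369))/B(-10, v) = (-965/(24 - 1*(-27)) + (-57 + 40²)/(-3369))/(-67) = (-965/(24 + 27) + (-57 + 1600)*(-1/3369))*(-1/67) = (-965/51 + 1543*(-1/3369))*(-1/67) = (-965*1/51 - 1543/3369)*(-1/67) = (-965/51 - 1543/3369)*(-1/67) = -1109926/57273*(-1/67) = 1109926/3837291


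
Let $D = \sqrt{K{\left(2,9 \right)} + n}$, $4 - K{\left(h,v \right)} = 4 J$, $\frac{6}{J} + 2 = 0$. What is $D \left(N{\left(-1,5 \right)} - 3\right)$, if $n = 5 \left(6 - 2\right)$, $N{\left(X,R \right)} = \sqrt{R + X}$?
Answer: $-6$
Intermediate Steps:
$J = -3$ ($J = \frac{6}{-2 + 0} = \frac{6}{-2} = 6 \left(- \frac{1}{2}\right) = -3$)
$n = 20$ ($n = 5 \cdot 4 = 20$)
$K{\left(h,v \right)} = 16$ ($K{\left(h,v \right)} = 4 - 4 \left(-3\right) = 4 - -12 = 4 + 12 = 16$)
$D = 6$ ($D = \sqrt{16 + 20} = \sqrt{36} = 6$)
$D \left(N{\left(-1,5 \right)} - 3\right) = 6 \left(\sqrt{5 - 1} - 3\right) = 6 \left(\sqrt{4} - 3\right) = 6 \left(2 - 3\right) = 6 \left(-1\right) = -6$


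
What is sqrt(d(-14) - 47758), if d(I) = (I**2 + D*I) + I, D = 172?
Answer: 8*I*sqrt(781) ≈ 223.57*I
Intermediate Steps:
d(I) = I**2 + 173*I (d(I) = (I**2 + 172*I) + I = I**2 + 173*I)
sqrt(d(-14) - 47758) = sqrt(-14*(173 - 14) - 47758) = sqrt(-14*159 - 47758) = sqrt(-2226 - 47758) = sqrt(-49984) = 8*I*sqrt(781)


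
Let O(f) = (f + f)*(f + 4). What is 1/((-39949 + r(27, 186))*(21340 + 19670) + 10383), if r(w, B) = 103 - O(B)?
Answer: -1/4532660877 ≈ -2.2062e-10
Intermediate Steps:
O(f) = 2*f*(4 + f) (O(f) = (2*f)*(4 + f) = 2*f*(4 + f))
r(w, B) = 103 - 2*B*(4 + B)
1/((-39949 + r(27, 186))*(21340 + 19670) + 10383) = 1/((-39949 + (103 - 2*186*(4 + 186)))*(21340 + 19670) + 10383) = 1/((-39949 + (103 - 2*186*190))*41010 + 10383) = 1/((-39949 + (103 - 70680))*41010 + 10383) = 1/((-39949 - 70577)*41010 + 10383) = 1/(-110526*41010 + 10383) = 1/(-4532671260 + 10383) = 1/(-4532660877) = -1/4532660877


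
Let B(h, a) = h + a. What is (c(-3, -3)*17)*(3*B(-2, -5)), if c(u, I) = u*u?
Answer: -3213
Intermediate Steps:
c(u, I) = u²
B(h, a) = a + h
(c(-3, -3)*17)*(3*B(-2, -5)) = ((-3)²*17)*(3*(-5 - 2)) = (9*17)*(3*(-7)) = 153*(-21) = -3213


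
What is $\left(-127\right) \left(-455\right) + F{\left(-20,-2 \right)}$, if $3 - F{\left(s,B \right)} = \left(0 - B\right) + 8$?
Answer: $57778$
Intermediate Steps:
$F{\left(s,B \right)} = -5 + B$ ($F{\left(s,B \right)} = 3 - \left(\left(0 - B\right) + 8\right) = 3 - \left(- B + 8\right) = 3 - \left(8 - B\right) = 3 + \left(-8 + B\right) = -5 + B$)
$\left(-127\right) \left(-455\right) + F{\left(-20,-2 \right)} = \left(-127\right) \left(-455\right) - 7 = 57785 - 7 = 57778$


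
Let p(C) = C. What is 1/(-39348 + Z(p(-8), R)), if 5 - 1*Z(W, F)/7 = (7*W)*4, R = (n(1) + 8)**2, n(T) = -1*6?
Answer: -1/37745 ≈ -2.6494e-5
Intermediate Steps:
n(T) = -6
R = 4 (R = (-6 + 8)**2 = 2**2 = 4)
Z(W, F) = 35 - 196*W (Z(W, F) = 35 - 7*7*W*4 = 35 - 196*W)
1/(-39348 + Z(p(-8), R)) = 1/(-39348 + (35 - 196*(-8))) = 1/(-39348 + (35 + 1568)) = 1/(-39348 + 1603) = 1/(-37745) = -1/37745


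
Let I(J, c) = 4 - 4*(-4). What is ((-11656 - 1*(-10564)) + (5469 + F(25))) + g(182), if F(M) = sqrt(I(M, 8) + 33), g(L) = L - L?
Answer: 4377 + sqrt(53) ≈ 4384.3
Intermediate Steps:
I(J, c) = 20 (I(J, c) = 4 + 16 = 20)
g(L) = 0
F(M) = sqrt(53) (F(M) = sqrt(20 + 33) = sqrt(53))
((-11656 - 1*(-10564)) + (5469 + F(25))) + g(182) = ((-11656 - 1*(-10564)) + (5469 + sqrt(53))) + 0 = ((-11656 + 10564) + (5469 + sqrt(53))) + 0 = (-1092 + (5469 + sqrt(53))) + 0 = (4377 + sqrt(53)) + 0 = 4377 + sqrt(53)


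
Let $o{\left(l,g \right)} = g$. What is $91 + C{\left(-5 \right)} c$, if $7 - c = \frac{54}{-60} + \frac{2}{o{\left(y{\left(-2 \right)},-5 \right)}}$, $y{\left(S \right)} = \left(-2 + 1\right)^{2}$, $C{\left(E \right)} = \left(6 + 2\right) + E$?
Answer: $\frac{1159}{10} \approx 115.9$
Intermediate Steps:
$C{\left(E \right)} = 8 + E$
$y{\left(S \right)} = 1$ ($y{\left(S \right)} = \left(-1\right)^{2} = 1$)
$c = \frac{83}{10}$ ($c = 7 - \left(\frac{54}{-60} + \frac{2}{-5}\right) = 7 - \left(54 \left(- \frac{1}{60}\right) + 2 \left(- \frac{1}{5}\right)\right) = 7 - \left(- \frac{9}{10} - \frac{2}{5}\right) = 7 - - \frac{13}{10} = 7 + \frac{13}{10} = \frac{83}{10} \approx 8.3$)
$91 + C{\left(-5 \right)} c = 91 + \left(8 - 5\right) \frac{83}{10} = 91 + 3 \cdot \frac{83}{10} = 91 + \frac{249}{10} = \frac{1159}{10}$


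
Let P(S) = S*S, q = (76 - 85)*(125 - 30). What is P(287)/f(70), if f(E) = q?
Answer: -82369/855 ≈ -96.338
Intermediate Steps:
q = -855 (q = -9*95 = -855)
f(E) = -855
P(S) = S²
P(287)/f(70) = 287²/(-855) = 82369*(-1/855) = -82369/855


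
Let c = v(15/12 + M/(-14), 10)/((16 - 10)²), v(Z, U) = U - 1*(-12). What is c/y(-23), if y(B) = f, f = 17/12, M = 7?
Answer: 22/51 ≈ 0.43137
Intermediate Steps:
f = 17/12 (f = 17*(1/12) = 17/12 ≈ 1.4167)
y(B) = 17/12
v(Z, U) = 12 + U (v(Z, U) = U + 12 = 12 + U)
c = 11/18 (c = (12 + 10)/((16 - 10)²) = 22/(6²) = 22/36 = 22*(1/36) = 11/18 ≈ 0.61111)
c/y(-23) = 11/(18*(17/12)) = (11/18)*(12/17) = 22/51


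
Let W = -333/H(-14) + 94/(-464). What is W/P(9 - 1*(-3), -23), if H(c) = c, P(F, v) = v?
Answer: -38299/37352 ≈ -1.0254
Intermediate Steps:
W = 38299/1624 (W = -333/(-14) + 94/(-464) = -333*(-1/14) + 94*(-1/464) = 333/14 - 47/232 = 38299/1624 ≈ 23.583)
W/P(9 - 1*(-3), -23) = (38299/1624)/(-23) = (38299/1624)*(-1/23) = -38299/37352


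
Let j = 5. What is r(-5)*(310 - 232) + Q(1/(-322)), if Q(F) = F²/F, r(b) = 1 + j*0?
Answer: 25115/322 ≈ 77.997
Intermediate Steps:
r(b) = 1 (r(b) = 1 + 5*0 = 1 + 0 = 1)
Q(F) = F
r(-5)*(310 - 232) + Q(1/(-322)) = 1*(310 - 232) + 1/(-322) = 1*78 - 1/322 = 78 - 1/322 = 25115/322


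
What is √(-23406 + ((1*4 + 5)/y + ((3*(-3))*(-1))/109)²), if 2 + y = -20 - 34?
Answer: I*√872079619767/6104 ≈ 152.99*I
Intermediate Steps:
y = -56 (y = -2 + (-20 - 34) = -2 - 54 = -56)
√(-23406 + ((1*4 + 5)/y + ((3*(-3))*(-1))/109)²) = √(-23406 + ((1*4 + 5)/(-56) + ((3*(-3))*(-1))/109)²) = √(-23406 + ((4 + 5)*(-1/56) - 9*(-1)*(1/109))²) = √(-23406 + (9*(-1/56) + 9*(1/109))²) = √(-23406 + (-9/56 + 9/109)²) = √(-23406 + (-477/6104)²) = √(-23406 + 227529/37258816) = √(-872079619767/37258816) = I*√872079619767/6104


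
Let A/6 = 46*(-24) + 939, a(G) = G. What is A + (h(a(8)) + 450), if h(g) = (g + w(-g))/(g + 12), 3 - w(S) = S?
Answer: -10781/20 ≈ -539.05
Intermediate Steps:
w(S) = 3 - S
h(g) = (3 + 2*g)/(12 + g) (h(g) = (g + (3 - (-1)*g))/(g + 12) = (g + (3 + g))/(12 + g) = (3 + 2*g)/(12 + g))
A = -990 (A = 6*(46*(-24) + 939) = 6*(-1104 + 939) = 6*(-165) = -990)
A + (h(a(8)) + 450) = -990 + ((3 + 2*8)/(12 + 8) + 450) = -990 + ((3 + 16)/20 + 450) = -990 + ((1/20)*19 + 450) = -990 + (19/20 + 450) = -990 + 9019/20 = -10781/20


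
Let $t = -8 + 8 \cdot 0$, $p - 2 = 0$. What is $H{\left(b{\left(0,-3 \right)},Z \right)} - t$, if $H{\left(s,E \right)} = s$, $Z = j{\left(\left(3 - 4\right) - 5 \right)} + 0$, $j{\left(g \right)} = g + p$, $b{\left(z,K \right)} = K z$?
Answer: $8$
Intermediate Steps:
$p = 2$ ($p = 2 + 0 = 2$)
$j{\left(g \right)} = 2 + g$ ($j{\left(g \right)} = g + 2 = 2 + g$)
$t = -8$ ($t = -8 + 0 = -8$)
$Z = -4$ ($Z = \left(2 + \left(\left(3 - 4\right) - 5\right)\right) + 0 = \left(2 - 6\right) + 0 = -4 + 0 = -4$)
$H{\left(b{\left(0,-3 \right)},Z \right)} - t = \left(-3\right) 0 - -8 = 0 + 8 = 8$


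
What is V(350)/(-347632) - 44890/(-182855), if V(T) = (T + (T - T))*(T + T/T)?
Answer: -685853627/6356624936 ≈ -0.10790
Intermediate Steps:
V(T) = T*(1 + T) (V(T) = (T + 0)*(T + 1) = T*(1 + T))
V(350)/(-347632) - 44890/(-182855) = (350*(1 + 350))/(-347632) - 44890/(-182855) = (350*351)*(-1/347632) - 44890*(-1/182855) = 122850*(-1/347632) + 8978/36571 = -61425/173816 + 8978/36571 = -685853627/6356624936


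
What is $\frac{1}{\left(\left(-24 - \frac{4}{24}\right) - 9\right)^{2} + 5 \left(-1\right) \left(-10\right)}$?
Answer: $\frac{36}{41401} \approx 0.00086954$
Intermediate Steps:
$\frac{1}{\left(\left(-24 - \frac{4}{24}\right) - 9\right)^{2} + 5 \left(-1\right) \left(-10\right)} = \frac{1}{\left(\left(-24 - \frac{1}{6}\right) - 9\right)^{2} - -50} = \frac{1}{\left(\left(-24 - \frac{1}{6}\right) - 9\right)^{2} + 50} = \frac{1}{\left(- \frac{145}{6} - 9\right)^{2} + 50} = \frac{1}{\left(- \frac{199}{6}\right)^{2} + 50} = \frac{1}{\frac{39601}{36} + 50} = \frac{1}{\frac{41401}{36}} = \frac{36}{41401}$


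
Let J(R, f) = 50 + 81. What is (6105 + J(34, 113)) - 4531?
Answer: 1705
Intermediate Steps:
J(R, f) = 131
(6105 + J(34, 113)) - 4531 = (6105 + 131) - 4531 = 6236 - 4531 = 1705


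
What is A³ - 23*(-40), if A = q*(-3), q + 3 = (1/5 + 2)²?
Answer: 11746928/15625 ≈ 751.80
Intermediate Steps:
q = 46/25 (q = -3 + (1/5 + 2)² = -3 + (⅕ + 2)² = -3 + (11/5)² = -3 + 121/25 = 46/25 ≈ 1.8400)
A = -138/25 (A = (46/25)*(-3) = -138/25 ≈ -5.5200)
A³ - 23*(-40) = (-138/25)³ - 23*(-40) = -2628072/15625 + 920 = 11746928/15625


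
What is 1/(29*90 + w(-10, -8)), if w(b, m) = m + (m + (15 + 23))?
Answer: 1/2632 ≈ 0.00037994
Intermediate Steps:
w(b, m) = 38 + 2*m (w(b, m) = m + (m + 38) = m + (38 + m) = 38 + 2*m)
1/(29*90 + w(-10, -8)) = 1/(29*90 + (38 + 2*(-8))) = 1/(2610 + (38 - 16)) = 1/(2610 + 22) = 1/2632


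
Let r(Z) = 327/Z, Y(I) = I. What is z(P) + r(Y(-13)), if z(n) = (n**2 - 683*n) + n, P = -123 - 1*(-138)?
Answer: -130392/13 ≈ -10030.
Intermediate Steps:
P = 15 (P = -123 + 138 = 15)
z(n) = n**2 - 682*n
z(P) + r(Y(-13)) = 15*(-682 + 15) + 327/(-13) = 15*(-667) + 327*(-1/13) = -10005 - 327/13 = -130392/13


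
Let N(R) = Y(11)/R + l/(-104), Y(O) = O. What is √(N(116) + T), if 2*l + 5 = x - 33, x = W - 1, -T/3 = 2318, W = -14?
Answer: 3*I*√1757005107/1508 ≈ 83.389*I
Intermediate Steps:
T = -6954 (T = -3*2318 = -6954)
x = -15 (x = -14 - 1 = -15)
l = -53/2 (l = -5/2 + (-15 - 33)/2 = -5/2 + (½)*(-48) = -5/2 - 24 = -53/2 ≈ -26.500)
N(R) = 53/208 + 11/R (N(R) = 11/R - 53/2/(-104) = 11/R - 53/2*(-1/104) = 11/R + 53/208 = 53/208 + 11/R)
√(N(116) + T) = √((53/208 + 11/116) - 6954) = √(2109/6032 - 6954) = √(-41944419/6032) = 3*I*√1757005107/1508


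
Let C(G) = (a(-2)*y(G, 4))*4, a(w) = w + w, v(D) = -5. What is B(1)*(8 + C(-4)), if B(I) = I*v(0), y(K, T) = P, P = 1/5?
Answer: -24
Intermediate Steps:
P = ⅕ (P = 1*(⅕) = ⅕ ≈ 0.20000)
a(w) = 2*w
y(K, T) = ⅕
B(I) = -5*I (B(I) = I*(-5) = -5*I)
C(G) = -16/5 (C(G) = ((2*(-2))*(⅕))*4 = -4*⅕*4 = -⅘*4 = -16/5)
B(1)*(8 + C(-4)) = (-5*1)*(8 - 16/5) = -5*24/5 = -24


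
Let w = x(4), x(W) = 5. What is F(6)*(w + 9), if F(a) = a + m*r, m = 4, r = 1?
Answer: 140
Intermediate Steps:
F(a) = 4 + a (F(a) = a + 4*1 = a + 4 = 4 + a)
w = 5
F(6)*(w + 9) = (4 + 6)*(5 + 9) = 10*14 = 140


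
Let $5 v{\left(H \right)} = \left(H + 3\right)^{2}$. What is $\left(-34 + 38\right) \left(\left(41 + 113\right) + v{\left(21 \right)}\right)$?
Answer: $\frac{5384}{5} \approx 1076.8$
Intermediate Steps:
$v{\left(H \right)} = \frac{\left(3 + H\right)^{2}}{5}$ ($v{\left(H \right)} = \frac{\left(H + 3\right)^{2}}{5} = \frac{\left(3 + H\right)^{2}}{5}$)
$\left(-34 + 38\right) \left(\left(41 + 113\right) + v{\left(21 \right)}\right) = \left(-34 + 38\right) \left(\left(41 + 113\right) + \frac{\left(3 + 21\right)^{2}}{5}\right) = 4 \left(154 + \frac{24^{2}}{5}\right) = 4 \left(154 + \frac{1}{5} \cdot 576\right) = 4 \left(154 + \frac{576}{5}\right) = 4 \cdot \frac{1346}{5} = \frac{5384}{5}$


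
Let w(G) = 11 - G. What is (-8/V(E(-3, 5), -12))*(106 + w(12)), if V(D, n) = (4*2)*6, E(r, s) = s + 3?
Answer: -35/2 ≈ -17.500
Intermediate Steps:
E(r, s) = 3 + s
V(D, n) = 48 (V(D, n) = 8*6 = 48)
(-8/V(E(-3, 5), -12))*(106 + w(12)) = (-8/48)*(106 + (11 - 1*12)) = (-8*1/48)*(106 + (11 - 12)) = -(106 - 1)/6 = -⅙*105 = -35/2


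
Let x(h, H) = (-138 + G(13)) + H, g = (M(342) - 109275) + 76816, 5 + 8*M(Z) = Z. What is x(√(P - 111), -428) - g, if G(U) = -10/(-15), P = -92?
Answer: 764437/24 ≈ 31852.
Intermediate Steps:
M(Z) = -5/8 + Z/8
G(U) = ⅔ (G(U) = -10*(-1/15) = ⅔)
g = -259335/8 (g = ((-5/8 + (⅛)*342) - 109275) + 76816 = ((-5/8 + 171/4) - 109275) + 76816 = (337/8 - 109275) + 76816 = -873863/8 + 76816 = -259335/8 ≈ -32417.)
x(h, H) = -412/3 + H (x(h, H) = (-138 + ⅔) + H = -412/3 + H)
x(√(P - 111), -428) - g = (-412/3 - 428) - 1*(-259335/8) = -1696/3 + 259335/8 = 764437/24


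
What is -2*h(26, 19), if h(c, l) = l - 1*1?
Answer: -36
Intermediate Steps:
h(c, l) = -1 + l (h(c, l) = l - 1 = -1 + l)
-2*h(26, 19) = -2*(-1 + 19) = -2*18 = -36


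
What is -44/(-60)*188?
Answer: 2068/15 ≈ 137.87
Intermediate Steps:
-44/(-60)*188 = -44*(-1/60)*188 = (11/15)*188 = 2068/15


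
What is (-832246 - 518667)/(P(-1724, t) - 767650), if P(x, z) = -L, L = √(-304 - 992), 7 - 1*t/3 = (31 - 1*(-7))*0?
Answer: 518514182225/294643261898 - 12158217*I/147321630949 ≈ 1.7598 - 8.2528e-5*I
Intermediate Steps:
t = 21 (t = 21 - 3*(31 - 1*(-7))*0 = 21 - 3*(31 + 7)*0 = 21 - 114*0 = 21 - 3*0 = 21 + 0 = 21)
L = 36*I (L = √(-1296) = 36*I ≈ 36.0*I)
P(x, z) = -36*I
(-832246 - 518667)/(P(-1724, t) - 767650) = (-832246 - 518667)/(-36*I - 767650) = -1350913*(-767650 + 36*I)/589286523796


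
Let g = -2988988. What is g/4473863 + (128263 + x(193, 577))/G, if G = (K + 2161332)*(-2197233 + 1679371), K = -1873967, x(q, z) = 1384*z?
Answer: -444811632070024593/665779772868952690 ≈ -0.66811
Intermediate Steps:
G = -148815413630 (G = (-1873967 + 2161332)*(-2197233 + 1679371) = 287365*(-517862) = -148815413630)
g/4473863 + (128263 + x(193, 577))/G = -2988988/4473863 + (128263 + 1384*577)/(-148815413630) = -2988988*1/4473863 + (128263 + 798568)*(-1/148815413630) = -2988988/4473863 + 926831*(-1/148815413630) = -2988988/4473863 - 926831/148815413630 = -444811632070024593/665779772868952690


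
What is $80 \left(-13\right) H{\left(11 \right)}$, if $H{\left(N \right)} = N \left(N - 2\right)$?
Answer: $-102960$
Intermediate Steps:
$H{\left(N \right)} = N \left(-2 + N\right)$
$80 \left(-13\right) H{\left(11 \right)} = 80 \left(-13\right) 11 \left(-2 + 11\right) = - 1040 \cdot 11 \cdot 9 = \left(-1040\right) 99 = -102960$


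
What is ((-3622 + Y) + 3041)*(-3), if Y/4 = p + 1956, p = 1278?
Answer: -37065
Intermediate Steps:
Y = 12936 (Y = 4*(1278 + 1956) = 4*3234 = 12936)
((-3622 + Y) + 3041)*(-3) = ((-3622 + 12936) + 3041)*(-3) = (9314 + 3041)*(-3) = 12355*(-3) = -37065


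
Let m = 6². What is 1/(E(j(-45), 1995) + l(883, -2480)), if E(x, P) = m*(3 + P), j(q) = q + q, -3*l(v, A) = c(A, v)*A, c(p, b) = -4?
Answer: 3/205864 ≈ 1.4573e-5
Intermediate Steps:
m = 36
l(v, A) = 4*A/3 (l(v, A) = -(-4)*A/3 = 4*A/3)
j(q) = 2*q
E(x, P) = 108 + 36*P (E(x, P) = 36*(3 + P) = 108 + 36*P)
1/(E(j(-45), 1995) + l(883, -2480)) = 1/((108 + 36*1995) + (4/3)*(-2480)) = 1/((108 + 71820) - 9920/3) = 1/(71928 - 9920/3) = 1/(205864/3) = 3/205864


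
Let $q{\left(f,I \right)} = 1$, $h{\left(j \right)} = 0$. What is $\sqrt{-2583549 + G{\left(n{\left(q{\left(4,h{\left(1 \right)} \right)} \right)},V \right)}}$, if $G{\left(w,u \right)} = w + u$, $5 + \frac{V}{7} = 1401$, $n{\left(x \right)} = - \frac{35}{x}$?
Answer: $2 i \sqrt{643453} \approx 1604.3 i$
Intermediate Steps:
$V = 9772$ ($V = -35 + 7 \cdot 1401 = -35 + 9807 = 9772$)
$G{\left(w,u \right)} = u + w$
$\sqrt{-2583549 + G{\left(n{\left(q{\left(4,h{\left(1 \right)} \right)} \right)},V \right)}} = \sqrt{-2583549 + \left(9772 - \frac{35}{1}\right)} = \sqrt{-2583549 + \left(9772 - 35\right)} = \sqrt{-2583549 + 9737} = \sqrt{-2573812} = 2 i \sqrt{643453}$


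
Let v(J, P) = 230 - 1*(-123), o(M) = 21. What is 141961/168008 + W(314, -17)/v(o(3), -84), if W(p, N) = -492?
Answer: -32547703/59306824 ≈ -0.54880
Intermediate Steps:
v(J, P) = 353 (v(J, P) = 230 + 123 = 353)
141961/168008 + W(314, -17)/v(o(3), -84) = 141961/168008 - 492/353 = -32547703/59306824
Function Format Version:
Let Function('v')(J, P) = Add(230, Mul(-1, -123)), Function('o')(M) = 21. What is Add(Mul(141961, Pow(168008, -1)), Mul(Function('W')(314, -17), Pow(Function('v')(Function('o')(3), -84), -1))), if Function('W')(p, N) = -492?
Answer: Rational(-32547703, 59306824) ≈ -0.54880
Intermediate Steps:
Function('v')(J, P) = 353 (Function('v')(J, P) = Add(230, 123) = 353)
Add(Mul(141961, Pow(168008, -1)), Mul(Function('W')(314, -17), Pow(Function('v')(Function('o')(3), -84), -1))) = Add(Mul(141961, Pow(168008, -1)), Mul(-492, Pow(353, -1))) = Add(Mul(141961, Rational(1, 168008)), Mul(-492, Rational(1, 353))) = Add(Rational(141961, 168008), Rational(-492, 353)) = Rational(-32547703, 59306824)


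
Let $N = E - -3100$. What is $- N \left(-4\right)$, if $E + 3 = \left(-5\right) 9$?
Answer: $12208$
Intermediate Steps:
$E = -48$ ($E = -3 - 45 = -48$)
$N = 3052$ ($N = -48 - -3100 = -48 + 3100 = 3052$)
$- N \left(-4\right) = \left(-1\right) 3052 \left(-4\right) = \left(-3052\right) \left(-4\right) = 12208$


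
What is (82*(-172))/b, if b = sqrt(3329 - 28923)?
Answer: 7052*I*sqrt(25594)/12797 ≈ 88.16*I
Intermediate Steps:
b = I*sqrt(25594) (b = sqrt(-25594) = I*sqrt(25594) ≈ 159.98*I)
(82*(-172))/b = (82*(-172))/((I*sqrt(25594))) = -(-7052)*I*sqrt(25594)/12797 = 7052*I*sqrt(25594)/12797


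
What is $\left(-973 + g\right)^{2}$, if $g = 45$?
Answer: $861184$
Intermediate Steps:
$\left(-973 + g\right)^{2} = \left(-973 + 45\right)^{2} = \left(-928\right)^{2} = 861184$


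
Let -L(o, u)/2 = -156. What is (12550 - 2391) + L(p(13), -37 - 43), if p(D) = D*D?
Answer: 10471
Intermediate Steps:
p(D) = D²
L(o, u) = 312 (L(o, u) = -2*(-156) = 312)
(12550 - 2391) + L(p(13), -37 - 43) = (12550 - 2391) + 312 = 10159 + 312 = 10471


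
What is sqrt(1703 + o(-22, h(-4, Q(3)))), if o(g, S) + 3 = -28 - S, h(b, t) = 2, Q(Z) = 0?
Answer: sqrt(1670) ≈ 40.866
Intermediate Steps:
o(g, S) = -31 - S (o(g, S) = -3 + (-28 - S) = -31 - S)
sqrt(1703 + o(-22, h(-4, Q(3)))) = sqrt(1703 + (-31 - 1*2)) = sqrt(1703 + (-31 - 2)) = sqrt(1703 - 33) = sqrt(1670)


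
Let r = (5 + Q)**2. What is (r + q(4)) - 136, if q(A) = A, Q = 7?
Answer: 12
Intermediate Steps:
r = 144 (r = (5 + 7)**2 = 12**2 = 144)
(r + q(4)) - 136 = (144 + 4) - 136 = 148 - 136 = 12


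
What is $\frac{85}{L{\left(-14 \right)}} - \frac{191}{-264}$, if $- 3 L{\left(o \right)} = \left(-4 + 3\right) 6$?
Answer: $\frac{11411}{264} \approx 43.224$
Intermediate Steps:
$L{\left(o \right)} = 2$ ($L{\left(o \right)} = - \frac{\left(-4 + 3\right) 6}{3} = - \frac{\left(-1\right) 6}{3} = \left(- \frac{1}{3}\right) \left(-6\right) = 2$)
$\frac{85}{L{\left(-14 \right)}} - \frac{191}{-264} = \frac{85}{2} - \frac{191}{-264} = 85 \cdot \frac{1}{2} - - \frac{191}{264} = \frac{85}{2} + \frac{191}{264} = \frac{11411}{264}$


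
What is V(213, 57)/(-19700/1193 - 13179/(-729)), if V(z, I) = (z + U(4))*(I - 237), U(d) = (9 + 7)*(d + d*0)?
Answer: -14454364140/453749 ≈ -31855.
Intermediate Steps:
U(d) = 16*d (U(d) = 16*(d + 0) = 16*d)
V(z, I) = (-237 + I)*(64 + z) (V(z, I) = (z + 16*4)*(I - 237) = (z + 64)*(-237 + I) = (64 + z)*(-237 + I) = (-237 + I)*(64 + z))
V(213, 57)/(-19700/1193 - 13179/(-729)) = (-15168 - 237*213 + 64*57 + 57*213)/(-19700/1193 - 13179/(-729)) = (-15168 - 50481 + 3648 + 12141)/(-19700*1/1193 - 13179*(-1/729)) = -49860/(-19700/1193 + 4393/243) = -49860/453749/289899 = -49860*289899/453749 = -14454364140/453749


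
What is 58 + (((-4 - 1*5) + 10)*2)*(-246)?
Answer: -434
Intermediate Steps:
58 + (((-4 - 1*5) + 10)*2)*(-246) = 58 + (((-4 - 5) + 10)*2)*(-246) = 58 + ((-9 + 10)*2)*(-246) = 58 + (1*2)*(-246) = 58 + 2*(-246) = 58 - 492 = -434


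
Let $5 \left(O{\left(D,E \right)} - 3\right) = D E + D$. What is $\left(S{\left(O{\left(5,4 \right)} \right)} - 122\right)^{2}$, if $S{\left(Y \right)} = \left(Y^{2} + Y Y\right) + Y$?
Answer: $196$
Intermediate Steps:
$O{\left(D,E \right)} = 3 + \frac{D}{5} + \frac{D E}{5}$ ($O{\left(D,E \right)} = 3 + \frac{D E + D}{5} = 3 + \frac{D + D E}{5} = 3 + \left(\frac{D}{5} + \frac{D E}{5}\right) = 3 + \frac{D}{5} + \frac{D E}{5}$)
$S{\left(Y \right)} = Y + 2 Y^{2}$ ($S{\left(Y \right)} = \left(Y^{2} + Y^{2}\right) + Y = 2 Y^{2} + Y = Y + 2 Y^{2}$)
$\left(S{\left(O{\left(5,4 \right)} \right)} - 122\right)^{2} = \left(\left(3 + \frac{1}{5} \cdot 5 + \frac{1}{5} \cdot 5 \cdot 4\right) \left(1 + 2 \left(3 + \frac{1}{5} \cdot 5 + \frac{1}{5} \cdot 5 \cdot 4\right)\right) - 122\right)^{2} = \left(\left(3 + 1 + 4\right) \left(1 + 2 \left(3 + 1 + 4\right)\right) - 122\right)^{2} = \left(8 \left(1 + 2 \cdot 8\right) - 122\right)^{2} = \left(8 \left(1 + 16\right) - 122\right)^{2} = \left(8 \cdot 17 - 122\right)^{2} = \left(136 - 122\right)^{2} = 14^{2} = 196$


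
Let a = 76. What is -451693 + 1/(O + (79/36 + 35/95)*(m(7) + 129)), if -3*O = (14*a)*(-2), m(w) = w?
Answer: -81710360143/180898 ≈ -4.5169e+5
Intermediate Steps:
O = 2128/3 (O = -14*76*(-2)/3 = -1064*(-2)/3 = -⅓*(-2128) = 2128/3 ≈ 709.33)
-451693 + 1/(O + (79/36 + 35/95)*(m(7) + 129)) = -451693 + 1/(2128/3 + (79/36 + 35/95)*(7 + 129)) = -451693 + 1/(2128/3 + (79*(1/36) + 35*(1/95))*136) = -451693 + 1/(2128/3 + (79/36 + 7/19)*136) = -451693 + 1/(2128/3 + (1753/684)*136) = -451693 + 1/(2128/3 + 59602/171) = -451693 + 1/(180898/171) = -451693 + 171/180898 = -81710360143/180898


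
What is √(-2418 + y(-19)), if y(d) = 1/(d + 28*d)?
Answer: I*√734107769/551 ≈ 49.173*I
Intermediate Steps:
y(d) = 1/(29*d)
√(-2418 + y(-19)) = √(-2418 + (1/29)/(-19)) = √(-2418 + (1/29)*(-1/19)) = √(-2418 - 1/551) = √(-1332319/551) = I*√734107769/551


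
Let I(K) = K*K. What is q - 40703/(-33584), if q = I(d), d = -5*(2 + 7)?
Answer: 68048303/33584 ≈ 2026.2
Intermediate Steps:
d = -45 (d = -5*9 = -45)
I(K) = K**2
q = 2025 (q = (-45)**2 = 2025)
q - 40703/(-33584) = 2025 - 40703/(-33584) = 2025 - 40703*(-1/33584) = 2025 + 40703/33584 = 68048303/33584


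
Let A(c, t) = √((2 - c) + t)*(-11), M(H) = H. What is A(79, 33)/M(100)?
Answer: -11*I*√11/50 ≈ -0.72966*I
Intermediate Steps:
A(c, t) = -11*√(2 + t - c) (A(c, t) = √(2 + t - c)*(-11) = -11*√(2 + t - c))
A(79, 33)/M(100) = -11*√(2 + 33 - 1*79)/100 = -11*√(2 + 33 - 79)*(1/100) = -22*I*√11*(1/100) = -11*I*√11/50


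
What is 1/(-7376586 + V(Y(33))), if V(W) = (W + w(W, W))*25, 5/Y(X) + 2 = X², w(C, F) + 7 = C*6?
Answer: -1087/8018538332 ≈ -1.3556e-7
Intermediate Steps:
w(C, F) = -7 + 6*C (w(C, F) = -7 + C*6 = -7 + 6*C)
Y(X) = 5/(-2 + X²)
V(W) = -175 + 175*W (V(W) = (W + (-7 + 6*W))*25 = (-7 + 7*W)*25 = -175 + 175*W)
1/(-7376586 + V(Y(33))) = 1/(-7376586 + (-175 + 175*(5/(-2 + 33²)))) = 1/(-7376586 + (-175 + 175*(5/(-2 + 1089)))) = 1/(-7376586 + (-175 + 175*(5/1087))) = 1/(-7376586 + (-175 + 875/1087)) = 1/(-7376586 - 189350/1087) = 1/(-8018538332/1087) = -1087/8018538332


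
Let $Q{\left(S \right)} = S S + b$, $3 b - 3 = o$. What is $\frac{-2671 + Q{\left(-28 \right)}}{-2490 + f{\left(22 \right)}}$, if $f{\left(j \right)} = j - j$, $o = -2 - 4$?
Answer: $\frac{944}{1245} \approx 0.75823$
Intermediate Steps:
$o = -6$ ($o = -2 - 4 = -6$)
$b = -1$ ($b = 1 + \frac{1}{3} \left(-6\right) = 1 - 2 = -1$)
$f{\left(j \right)} = 0$
$Q{\left(S \right)} = -1 + S^{2}$ ($Q{\left(S \right)} = S S - 1 = S^{2} - 1 = -1 + S^{2}$)
$\frac{-2671 + Q{\left(-28 \right)}}{-2490 + f{\left(22 \right)}} = \frac{-2671 - \left(1 - \left(-28\right)^{2}\right)}{-2490 + 0} = \frac{-2671 + \left(-1 + 784\right)}{-2490} = \left(-2671 + 783\right) \left(- \frac{1}{2490}\right) = \left(-1888\right) \left(- \frac{1}{2490}\right) = \frac{944}{1245}$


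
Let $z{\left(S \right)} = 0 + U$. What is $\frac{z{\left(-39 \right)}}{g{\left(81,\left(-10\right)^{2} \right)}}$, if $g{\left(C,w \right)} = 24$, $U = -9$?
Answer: $- \frac{3}{8} \approx -0.375$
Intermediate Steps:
$z{\left(S \right)} = -9$ ($z{\left(S \right)} = 0 - 9 = -9$)
$\frac{z{\left(-39 \right)}}{g{\left(81,\left(-10\right)^{2} \right)}} = - \frac{9}{24} = \left(-9\right) \frac{1}{24} = - \frac{3}{8}$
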